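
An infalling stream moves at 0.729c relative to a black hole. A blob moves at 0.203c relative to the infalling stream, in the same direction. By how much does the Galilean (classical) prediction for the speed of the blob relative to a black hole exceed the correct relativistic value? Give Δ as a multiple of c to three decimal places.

Δ = 0.120c

Galilean: u_cl = 0.203 + 0.729 = 0.9320.
Relativistic: u_rel = (0.203 + 0.729) / (1 + 0.203·0.729) = 0.9320/1.1480 = 0.8119.
Δ = 0.9320 − 0.8119 = 0.1201.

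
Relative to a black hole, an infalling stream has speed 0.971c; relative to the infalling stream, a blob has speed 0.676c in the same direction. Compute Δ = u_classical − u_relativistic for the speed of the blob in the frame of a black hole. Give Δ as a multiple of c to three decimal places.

Δ = 0.653c

Galilean: u_cl = 0.676 + 0.971 = 1.6470.
Relativistic: u_rel = (0.676 + 0.971) / (1 + 0.676·0.971) = 1.6470/1.6564 = 0.9943.
Δ = 1.6470 − 0.9943 = 0.6527.
(The classical prediction exceeds c; the relativistic result does not.)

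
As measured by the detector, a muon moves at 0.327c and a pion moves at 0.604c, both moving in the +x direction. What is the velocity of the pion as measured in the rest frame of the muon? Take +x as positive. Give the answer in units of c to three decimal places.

β_A = 0.327, β_B = 0.604.
Transform to A's frame with the inverse velocity-addition law: u' = (u − v)/(1 − uv/c²), taking u = β_B and v = β_A.
u' = (0.604 − 0.327) / (1 − (0.327)(0.604)) = 0.2770/0.8025 = 0.3452.

+0.345c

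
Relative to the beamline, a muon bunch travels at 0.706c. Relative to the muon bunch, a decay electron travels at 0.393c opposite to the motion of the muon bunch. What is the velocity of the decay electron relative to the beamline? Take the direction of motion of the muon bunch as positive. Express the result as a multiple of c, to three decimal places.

+0.433c

With v = 0.706 and u' = -0.393 (in units of c),
u = (u' + v)/(1 + u'v/c²):
u = (-0.393 + 0.706) / (1 + (-0.393)·0.706) = 0.3130/0.7225 = 0.4332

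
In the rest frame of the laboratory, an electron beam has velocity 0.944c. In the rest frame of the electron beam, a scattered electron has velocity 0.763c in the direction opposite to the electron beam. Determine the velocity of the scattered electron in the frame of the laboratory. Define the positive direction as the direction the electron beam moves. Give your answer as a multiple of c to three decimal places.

With v = 0.944 and u' = -0.763 (in units of c),
u = (u' + v)/(1 + u'v/c²):
u = (-0.763 + 0.944) / (1 + (-0.763)·0.944) = 0.1810/0.2797 = 0.6471

+0.647c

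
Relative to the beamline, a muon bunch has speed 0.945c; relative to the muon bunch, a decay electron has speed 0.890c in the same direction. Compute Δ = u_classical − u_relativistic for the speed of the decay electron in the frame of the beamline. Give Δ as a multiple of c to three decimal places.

Δ = 0.838c

Galilean: u_cl = 0.890 + 0.945 = 1.8350.
Relativistic: u_rel = (0.890 + 0.945) / (1 + 0.890·0.945) = 1.8350/1.8411 = 0.9967.
Δ = 1.8350 − 0.9967 = 0.8383.
(The classical prediction exceeds c; the relativistic result does not.)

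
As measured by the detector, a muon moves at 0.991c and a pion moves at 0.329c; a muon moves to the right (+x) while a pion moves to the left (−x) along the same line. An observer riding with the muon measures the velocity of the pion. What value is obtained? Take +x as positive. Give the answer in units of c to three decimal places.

-0.995c

β_A = 0.991, β_B = -0.329.
Transform to A's frame with the inverse velocity-addition law: u' = (u − v)/(1 − uv/c²), taking u = β_B and v = β_A.
u' = (-0.329 − 0.991) / (1 − (0.991)(-0.329)) = -1.3200/1.3260 = -0.9954.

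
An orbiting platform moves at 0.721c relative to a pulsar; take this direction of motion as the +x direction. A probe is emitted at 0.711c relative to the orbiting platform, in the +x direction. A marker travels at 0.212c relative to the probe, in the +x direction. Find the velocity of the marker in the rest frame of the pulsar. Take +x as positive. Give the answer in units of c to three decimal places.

Apply u = (u' + v)/(1 + u'v/c²) successively, working outward toward the pulsar.
Start: velocity of the orbiting platform relative to the pulsar = 0.7210c.
Compose with the probe (u' = 0.711 in the orbiting platform frame): u_1 = (0.711 + 0.721) / (1 + 0.711·0.721) = 1.4320/1.5126 = 0.9467.
Compose with the marker (u' = 0.212 in the probe frame): u_2 = (0.212 + 0.947) / (1 + 0.212·0.947) = 1.1587/1.2007 = 0.9650.

0.965c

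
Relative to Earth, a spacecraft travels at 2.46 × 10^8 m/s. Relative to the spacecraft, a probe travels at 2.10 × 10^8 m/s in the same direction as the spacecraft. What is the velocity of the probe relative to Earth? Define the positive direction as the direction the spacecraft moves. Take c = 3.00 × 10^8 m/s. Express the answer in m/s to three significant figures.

In units of c (dividing by 3.00 × 10^8 m/s): v = 0.820, u' = 0.700.
u = (u' + v)/(1 + u'v/c²):
u = (0.700 + 0.820) / (1 + 0.700·0.820) = 1.5200/1.5740 = 0.9657
Converting back: u = 0.9657 × 3.00 × 10^8 m/s.

2.90 × 10^8 m/s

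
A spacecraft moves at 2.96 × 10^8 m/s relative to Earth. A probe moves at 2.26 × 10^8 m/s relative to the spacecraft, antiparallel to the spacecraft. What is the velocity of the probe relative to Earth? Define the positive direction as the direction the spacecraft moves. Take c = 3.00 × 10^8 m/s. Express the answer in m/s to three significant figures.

In units of c (dividing by 3.00 × 10^8 m/s): v = 0.987, u' = -0.753.
u = (u' + v)/(1 + u'v/c²):
u = (-0.753 + 0.987) / (1 + (-0.753)·0.987) = 0.2333/0.2567 = 0.9089
Converting back: u = 0.9089 × 3.00 × 10^8 m/s.

+2.73 × 10^8 m/s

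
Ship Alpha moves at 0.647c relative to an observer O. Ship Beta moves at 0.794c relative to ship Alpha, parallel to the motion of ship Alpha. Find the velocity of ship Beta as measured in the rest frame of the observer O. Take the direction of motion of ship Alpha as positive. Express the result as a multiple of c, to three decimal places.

0.952c

With v = 0.647 and u' = 0.794 (in units of c),
u = (u' + v)/(1 + u'v/c²):
u = (0.794 + 0.647) / (1 + 0.794·0.647) = 1.4410/1.5137 = 0.9520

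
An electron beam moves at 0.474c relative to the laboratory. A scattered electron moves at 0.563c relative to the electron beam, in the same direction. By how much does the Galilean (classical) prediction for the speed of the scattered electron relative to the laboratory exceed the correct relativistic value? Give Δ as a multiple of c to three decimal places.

Galilean: u_cl = 0.563 + 0.474 = 1.0370.
Relativistic: u_rel = (0.563 + 0.474) / (1 + 0.563·0.474) = 1.0370/1.2669 = 0.8186.
Δ = 1.0370 − 0.8186 = 0.2184.
(The classical prediction exceeds c; the relativistic result does not.)

Δ = 0.218c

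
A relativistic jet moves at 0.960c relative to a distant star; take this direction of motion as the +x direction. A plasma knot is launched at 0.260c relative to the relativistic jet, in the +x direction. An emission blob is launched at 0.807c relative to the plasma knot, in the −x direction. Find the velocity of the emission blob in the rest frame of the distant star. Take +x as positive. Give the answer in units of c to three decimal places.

+0.798c

Apply u = (u' + v)/(1 + u'v/c²) successively, working outward toward the distant star.
Start: velocity of the relativistic jet relative to the distant star = 0.9600c.
Compose with the plasma knot (u' = 0.260 in the relativistic jet frame): u_1 = (0.260 + 0.960) / (1 + 0.260·0.960) = 1.2200/1.2496 = 0.9763.
Compose with the emission blob (u' = -0.807 in the plasma knot frame): u_2 = (-0.807 + 0.976) / (1 + (-0.807)·0.976) = 0.1693/0.2121 = 0.7982.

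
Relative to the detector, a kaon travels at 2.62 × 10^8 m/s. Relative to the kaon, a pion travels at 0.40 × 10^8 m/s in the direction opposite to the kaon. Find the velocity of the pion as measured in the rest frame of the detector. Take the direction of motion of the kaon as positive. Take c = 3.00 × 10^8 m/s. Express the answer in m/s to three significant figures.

+2.51 × 10^8 m/s

In units of c (dividing by 3.00 × 10^8 m/s): v = 0.873, u' = -0.133.
u = (u' + v)/(1 + u'v/c²):
u = (-0.133 + 0.873) / (1 + (-0.133)·0.873) = 0.7400/0.8836 = 0.8375
(Galilean addition would give +0.740c.)
Converting back: u = 0.8375 × 3.00 × 10^8 m/s.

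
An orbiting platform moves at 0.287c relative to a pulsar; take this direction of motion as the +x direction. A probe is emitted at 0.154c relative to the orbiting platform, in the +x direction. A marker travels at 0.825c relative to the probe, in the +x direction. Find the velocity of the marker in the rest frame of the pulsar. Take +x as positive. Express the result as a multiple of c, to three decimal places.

0.925c

Apply u = (u' + v)/(1 + u'v/c²) successively, working outward toward the pulsar.
Start: velocity of the orbiting platform relative to the pulsar = 0.2870c.
Compose with the probe (u' = 0.154 in the orbiting platform frame): u_1 = (0.154 + 0.287) / (1 + 0.154·0.287) = 0.4410/1.0442 = 0.4223.
Compose with the marker (u' = 0.825 in the probe frame): u_2 = (0.825 + 0.422) / (1 + 0.825·0.422) = 1.2473/1.3484 = 0.9250.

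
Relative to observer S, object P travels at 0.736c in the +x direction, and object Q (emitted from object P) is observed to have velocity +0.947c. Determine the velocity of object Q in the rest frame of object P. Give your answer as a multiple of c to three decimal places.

+0.696c

Invert the composition law: u' = (u − v)/(1 − uv/c²).
u' = (0.947 − 0.736) / (1 − (0.947)(0.736)) = 0.2110/0.3030 = 0.6964.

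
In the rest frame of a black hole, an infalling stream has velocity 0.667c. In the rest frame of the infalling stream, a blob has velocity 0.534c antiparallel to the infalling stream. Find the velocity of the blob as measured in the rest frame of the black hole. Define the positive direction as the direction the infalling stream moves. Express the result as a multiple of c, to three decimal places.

With v = 0.667 and u' = -0.534 (in units of c),
u = (u' + v)/(1 + u'v/c²):
u = (-0.534 + 0.667) / (1 + (-0.534)·0.667) = 0.1330/0.6438 = 0.2066

+0.207c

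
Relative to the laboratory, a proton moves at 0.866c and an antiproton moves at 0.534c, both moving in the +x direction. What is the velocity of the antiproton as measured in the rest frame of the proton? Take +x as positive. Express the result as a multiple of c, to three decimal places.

β_A = 0.866, β_B = 0.534.
Transform to A's frame with the inverse velocity-addition law: u' = (u − v)/(1 − uv/c²), taking u = β_B and v = β_A.
u' = (0.534 − 0.866) / (1 − (0.866)(0.534)) = -0.3320/0.5376 = -0.6176.

-0.618c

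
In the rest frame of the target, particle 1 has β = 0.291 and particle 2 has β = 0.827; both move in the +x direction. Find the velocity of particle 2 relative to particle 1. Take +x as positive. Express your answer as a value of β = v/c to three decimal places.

β = +0.706

β_A = 0.291, β_B = 0.827.
Transform to A's frame with the inverse velocity-addition law: u' = (u − v)/(1 − uv/c²), taking u = β_B and v = β_A.
u' = (0.827 − 0.291) / (1 − (0.291)(0.827)) = 0.5360/0.7593 = 0.7059.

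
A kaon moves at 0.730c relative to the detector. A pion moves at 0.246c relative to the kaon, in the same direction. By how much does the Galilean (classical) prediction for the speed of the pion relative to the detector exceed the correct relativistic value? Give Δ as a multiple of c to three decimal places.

Δ = 0.149c

Galilean: u_cl = 0.246 + 0.730 = 0.9760.
Relativistic: u_rel = (0.246 + 0.730) / (1 + 0.246·0.730) = 0.9760/1.1796 = 0.8274.
Δ = 0.9760 − 0.8274 = 0.1486.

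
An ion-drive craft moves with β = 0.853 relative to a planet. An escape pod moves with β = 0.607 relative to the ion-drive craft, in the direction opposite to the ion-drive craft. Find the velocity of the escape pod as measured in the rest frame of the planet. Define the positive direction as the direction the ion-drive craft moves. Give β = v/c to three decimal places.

β = +0.510

With v = 0.853 and u' = -0.607 (in units of c),
u = (u' + v)/(1 + u'v/c²):
u = (-0.607 + 0.853) / (1 + (-0.607)·0.853) = 0.2460/0.4822 = 0.5101
(Galilean addition would give +0.246c.)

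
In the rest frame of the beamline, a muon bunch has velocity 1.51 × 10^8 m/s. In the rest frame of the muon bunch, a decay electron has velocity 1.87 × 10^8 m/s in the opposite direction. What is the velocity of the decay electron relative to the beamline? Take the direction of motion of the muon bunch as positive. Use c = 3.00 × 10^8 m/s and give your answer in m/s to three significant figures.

-5.25 × 10^7 m/s

In units of c (dividing by 3.00 × 10^8 m/s): v = 0.503, u' = -0.623.
u = (u' + v)/(1 + u'v/c²):
u = (-0.623 + 0.503) / (1 + (-0.623)·0.503) = -0.1200/0.6863 = -0.1749
(Galilean addition would give -0.120c.)
Converting back: u = -0.1749 × 3.00 × 10^8 m/s.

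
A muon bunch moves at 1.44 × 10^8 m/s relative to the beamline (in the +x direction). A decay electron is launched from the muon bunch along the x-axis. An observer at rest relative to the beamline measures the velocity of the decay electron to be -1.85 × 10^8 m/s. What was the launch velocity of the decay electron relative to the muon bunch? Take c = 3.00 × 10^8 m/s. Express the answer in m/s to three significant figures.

v = 0.480c, u = -0.617c.
Invert the composition law: u' = (u − v)/(1 − uv/c²).
u' = (-0.617 − 0.480) / (1 − (-0.617)(0.480)) = -1.0967/1.2960 = -0.8462.
u' = -0.8462 × 3.00 × 10^8 m/s.

-2.54 × 10^8 m/s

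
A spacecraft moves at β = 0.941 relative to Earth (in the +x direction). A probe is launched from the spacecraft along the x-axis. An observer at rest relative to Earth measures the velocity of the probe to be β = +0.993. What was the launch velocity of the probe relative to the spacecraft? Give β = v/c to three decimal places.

β = +0.793

Invert the composition law: u' = (u − v)/(1 − uv/c²).
u' = (0.993 − 0.941) / (1 − (0.993)(0.941)) = 0.0520/0.0656 = 0.7928.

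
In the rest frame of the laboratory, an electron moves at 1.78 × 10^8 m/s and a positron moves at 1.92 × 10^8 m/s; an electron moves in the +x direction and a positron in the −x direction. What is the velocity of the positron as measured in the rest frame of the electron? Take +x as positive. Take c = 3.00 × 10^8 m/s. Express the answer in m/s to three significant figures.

β_A = 0.593, β_B = -0.640 (dividing each by c = 3.00 × 10^8 m/s).
Transform to A's frame with the inverse velocity-addition law: u' = (u − v)/(1 − uv/c²), taking u = β_B and v = β_A.
u' = (-0.640 − 0.593) / (1 − (0.593)(-0.640)) = -1.2333/1.3797 = -0.8939.
u' = -0.8939 × 3.00 × 10^8 m/s.

-2.68 × 10^8 m/s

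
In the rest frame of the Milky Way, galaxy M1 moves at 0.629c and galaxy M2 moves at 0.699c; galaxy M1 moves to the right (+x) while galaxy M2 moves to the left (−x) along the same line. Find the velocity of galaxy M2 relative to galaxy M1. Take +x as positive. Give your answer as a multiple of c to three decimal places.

-0.922c

β_A = 0.629, β_B = -0.699.
Transform to A's frame with the inverse velocity-addition law: u' = (u − v)/(1 − uv/c²), taking u = β_B and v = β_A.
u' = (-0.699 − 0.629) / (1 − (0.629)(-0.699)) = -1.3280/1.4397 = -0.9224.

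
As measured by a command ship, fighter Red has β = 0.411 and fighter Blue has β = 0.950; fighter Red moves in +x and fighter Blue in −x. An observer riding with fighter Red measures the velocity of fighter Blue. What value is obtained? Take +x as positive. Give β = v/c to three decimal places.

β_A = 0.411, β_B = -0.950.
Transform to A's frame with the inverse velocity-addition law: u' = (u − v)/(1 − uv/c²), taking u = β_B and v = β_A.
u' = (-0.950 − 0.411) / (1 − (0.411)(-0.950)) = -1.3610/1.3904 = -0.9788.

β = -0.979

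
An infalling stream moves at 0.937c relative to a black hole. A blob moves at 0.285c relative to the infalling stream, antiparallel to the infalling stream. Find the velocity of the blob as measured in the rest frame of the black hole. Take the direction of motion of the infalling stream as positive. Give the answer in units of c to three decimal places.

+0.890c

With v = 0.937 and u' = -0.285 (in units of c),
u = (u' + v)/(1 + u'v/c²):
u = (-0.285 + 0.937) / (1 + (-0.285)·0.937) = 0.6520/0.7330 = 0.8895
(Galilean addition would give +0.652c.)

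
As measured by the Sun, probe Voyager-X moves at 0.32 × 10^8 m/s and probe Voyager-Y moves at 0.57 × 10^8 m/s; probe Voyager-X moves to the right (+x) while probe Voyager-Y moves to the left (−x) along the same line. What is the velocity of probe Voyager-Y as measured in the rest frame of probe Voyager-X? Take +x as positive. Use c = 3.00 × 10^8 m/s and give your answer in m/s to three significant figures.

-8.72 × 10^7 m/s

β_A = 0.107, β_B = -0.190 (dividing each by c = 3.00 × 10^8 m/s).
Transform to A's frame with the inverse velocity-addition law: u' = (u − v)/(1 − uv/c²), taking u = β_B and v = β_A.
u' = (-0.190 − 0.107) / (1 − (0.107)(-0.190)) = -0.2967/1.0203 = -0.2908.
u' = -0.2908 × 3.00 × 10^8 m/s.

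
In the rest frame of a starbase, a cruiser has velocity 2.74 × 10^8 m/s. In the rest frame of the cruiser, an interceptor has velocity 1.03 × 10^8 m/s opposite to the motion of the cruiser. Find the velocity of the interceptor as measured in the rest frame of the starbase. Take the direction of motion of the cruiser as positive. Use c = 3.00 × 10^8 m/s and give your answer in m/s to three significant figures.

In units of c (dividing by 3.00 × 10^8 m/s): v = 0.913, u' = -0.343.
u = (u' + v)/(1 + u'v/c²):
u = (-0.343 + 0.913) / (1 + (-0.343)·0.913) = 0.5700/0.6864 = 0.8304
Converting back: u = 0.8304 × 3.00 × 10^8 m/s.

+2.49 × 10^8 m/s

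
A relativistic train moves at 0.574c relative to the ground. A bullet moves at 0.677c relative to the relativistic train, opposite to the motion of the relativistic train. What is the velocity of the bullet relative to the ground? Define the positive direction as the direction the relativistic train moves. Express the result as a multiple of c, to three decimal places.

With v = 0.574 and u' = -0.677 (in units of c),
u = (u' + v)/(1 + u'v/c²):
u = (-0.677 + 0.574) / (1 + (-0.677)·0.574) = -0.1030/0.6114 = -0.1685

-0.168c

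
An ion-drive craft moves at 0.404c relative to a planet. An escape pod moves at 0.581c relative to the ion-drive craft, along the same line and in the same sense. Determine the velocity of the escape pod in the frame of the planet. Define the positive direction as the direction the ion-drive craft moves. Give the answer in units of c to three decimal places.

With v = 0.404 and u' = 0.581 (in units of c),
u = (u' + v)/(1 + u'v/c²):
u = (0.581 + 0.404) / (1 + 0.581·0.404) = 0.9850/1.2347 = 0.7977

0.798c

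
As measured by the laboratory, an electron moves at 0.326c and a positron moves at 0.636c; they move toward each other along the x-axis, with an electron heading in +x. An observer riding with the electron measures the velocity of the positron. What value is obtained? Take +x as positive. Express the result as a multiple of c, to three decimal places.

-0.797c

β_A = 0.326, β_B = -0.636.
Transform to A's frame with the inverse velocity-addition law: u' = (u − v)/(1 − uv/c²), taking u = β_B and v = β_A.
u' = (-0.636 − 0.326) / (1 − (0.326)(-0.636)) = -0.9620/1.2073 = -0.7968.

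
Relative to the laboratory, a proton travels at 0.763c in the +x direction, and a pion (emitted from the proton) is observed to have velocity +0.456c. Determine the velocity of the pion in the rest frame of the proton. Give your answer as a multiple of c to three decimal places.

Invert the composition law: u' = (u − v)/(1 − uv/c²).
u' = (0.456 − 0.763) / (1 − (0.456)(0.763)) = -0.3070/0.6521 = -0.4708.

-0.471c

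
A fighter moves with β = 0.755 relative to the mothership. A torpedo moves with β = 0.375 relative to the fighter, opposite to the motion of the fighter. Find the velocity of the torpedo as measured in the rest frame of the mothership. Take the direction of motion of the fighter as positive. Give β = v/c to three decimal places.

β = +0.530

With v = 0.755 and u' = -0.375 (in units of c),
u = (u' + v)/(1 + u'v/c²):
u = (-0.375 + 0.755) / (1 + (-0.375)·0.755) = 0.3800/0.7169 = 0.5301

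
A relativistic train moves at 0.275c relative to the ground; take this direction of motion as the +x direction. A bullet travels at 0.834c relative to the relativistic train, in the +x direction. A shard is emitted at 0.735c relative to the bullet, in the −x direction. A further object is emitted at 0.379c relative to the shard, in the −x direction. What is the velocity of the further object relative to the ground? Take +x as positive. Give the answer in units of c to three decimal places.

+0.144c

Apply u = (u' + v)/(1 + u'v/c²) successively, working outward toward the ground.
Start: velocity of the relativistic train relative to the ground = 0.2750c.
Compose with the bullet (u' = 0.834 in the relativistic train frame): u_1 = (0.834 + 0.275) / (1 + 0.834·0.275) = 1.1090/1.2293 = 0.9021.
Compose with the shard (u' = -0.735 in the bullet frame): u_2 = (-0.735 + 0.902) / (1 + (-0.735)·0.902) = 0.1671/0.3370 = 0.4959.
Compose with the further object (u' = -0.379 in the shard frame): u_3 = (-0.379 + 0.496) / (1 + (-0.379)·0.496) = 0.1169/0.8120 = 0.1440.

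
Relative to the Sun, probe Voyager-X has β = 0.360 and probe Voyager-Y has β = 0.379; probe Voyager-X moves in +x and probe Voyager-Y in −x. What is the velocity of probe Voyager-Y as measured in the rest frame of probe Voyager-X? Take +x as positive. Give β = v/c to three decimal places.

β = -0.650

β_A = 0.360, β_B = -0.379.
Transform to A's frame with the inverse velocity-addition law: u' = (u − v)/(1 − uv/c²), taking u = β_B and v = β_A.
u' = (-0.379 − 0.360) / (1 − (0.360)(-0.379)) = -0.7390/1.1364 = -0.6503.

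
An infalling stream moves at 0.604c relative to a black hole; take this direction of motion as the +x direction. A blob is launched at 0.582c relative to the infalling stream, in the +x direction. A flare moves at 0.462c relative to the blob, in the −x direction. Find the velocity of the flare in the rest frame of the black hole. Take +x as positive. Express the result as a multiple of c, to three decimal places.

Apply u = (u' + v)/(1 + u'v/c²) successively, working outward toward the black hole.
Start: velocity of the infalling stream relative to the black hole = 0.6040c.
Compose with the blob (u' = 0.582 in the infalling stream frame): u_1 = (0.582 + 0.604) / (1 + 0.582·0.604) = 1.1860/1.3515 = 0.8775.
Compose with the flare (u' = -0.462 in the blob frame): u_2 = (-0.462 + 0.878) / (1 + (-0.462)·0.878) = 0.4155/0.5946 = 0.6989.

+0.699c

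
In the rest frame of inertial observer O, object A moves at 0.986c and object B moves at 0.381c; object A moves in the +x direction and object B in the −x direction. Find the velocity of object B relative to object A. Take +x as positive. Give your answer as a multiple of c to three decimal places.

β_A = 0.986, β_B = -0.381.
Transform to A's frame with the inverse velocity-addition law: u' = (u − v)/(1 − uv/c²), taking u = β_B and v = β_A.
u' = (-0.381 − 0.986) / (1 − (0.986)(-0.381)) = -1.3670/1.3757 = -0.9937.

-0.994c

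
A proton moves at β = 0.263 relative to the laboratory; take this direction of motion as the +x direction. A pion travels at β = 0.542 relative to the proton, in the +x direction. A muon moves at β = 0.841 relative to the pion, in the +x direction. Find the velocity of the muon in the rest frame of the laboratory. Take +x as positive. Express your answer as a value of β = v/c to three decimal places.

β = 0.971

Apply u = (u' + v)/(1 + u'v/c²) successively, working outward toward the laboratory.
Start: velocity of the proton relative to the laboratory = 0.2630c.
Compose with the pion (u' = 0.542 in the proton frame): u_1 = (0.542 + 0.263) / (1 + 0.542·0.263) = 0.8050/1.1425 = 0.7046.
Compose with the muon (u' = 0.841 in the pion frame): u_2 = (0.841 + 0.705) / (1 + 0.841·0.705) = 1.5456/1.5925 = 0.9705.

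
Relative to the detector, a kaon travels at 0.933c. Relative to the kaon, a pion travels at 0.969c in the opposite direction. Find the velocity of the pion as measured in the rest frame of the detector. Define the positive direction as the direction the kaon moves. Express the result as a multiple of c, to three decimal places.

With v = 0.933 and u' = -0.969 (in units of c),
u = (u' + v)/(1 + u'v/c²):
u = (-0.969 + 0.933) / (1 + (-0.969)·0.933) = -0.0360/0.0959 = -0.3753
(Galilean addition would give -0.036c.)

-0.375c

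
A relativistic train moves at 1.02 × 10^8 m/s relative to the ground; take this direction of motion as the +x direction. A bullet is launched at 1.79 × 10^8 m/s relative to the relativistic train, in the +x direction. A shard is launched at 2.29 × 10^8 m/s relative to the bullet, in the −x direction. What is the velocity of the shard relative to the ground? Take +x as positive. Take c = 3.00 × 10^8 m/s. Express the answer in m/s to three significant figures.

+1.14 × 10^7 m/s

Apply u = (u' + v)/(1 + u'v/c²) successively, working outward toward the ground.
(Dividing each given speed by c = 3.00 × 10^8 m/s to work in units of c.)
Start: velocity of the relativistic train relative to the ground = 0.3400c.
Compose with the bullet (u' = 0.597 in the relativistic train frame): u_1 = (0.597 + 0.340) / (1 + 0.597·0.340) = 0.9367/1.2029 = 0.7787.
Compose with the shard (u' = -0.763 in the bullet frame): u_2 = (-0.763 + 0.779) / (1 + (-0.763)·0.779) = 0.0154/0.4056 = 0.0379.
So u = 0.0379 × 3.00 × 10^8 m/s.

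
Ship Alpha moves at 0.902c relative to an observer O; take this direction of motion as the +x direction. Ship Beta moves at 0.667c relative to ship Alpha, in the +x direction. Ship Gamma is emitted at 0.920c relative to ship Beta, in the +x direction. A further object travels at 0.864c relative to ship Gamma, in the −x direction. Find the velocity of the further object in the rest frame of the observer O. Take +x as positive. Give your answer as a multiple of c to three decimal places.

+0.988c

Apply u = (u' + v)/(1 + u'v/c²) successively, working outward toward the observer O.
Start: velocity of ship Alpha relative to the observer O = 0.9020c.
Compose with ship Beta (u' = 0.667 in ship Alpha frame): u_1 = (0.667 + 0.902) / (1 + 0.667·0.902) = 1.5690/1.6016 = 0.9796.
Compose with ship Gamma (u' = 0.920 in ship Beta frame): u_2 = (0.920 + 0.980) / (1 + 0.920·0.980) = 1.8996/1.9013 = 0.9991.
Compose with the further object (u' = -0.864 in ship Gamma frame): u_3 = (-0.864 + 0.999) / (1 + (-0.864)·0.999) = 0.1351/0.1367 = 0.9883.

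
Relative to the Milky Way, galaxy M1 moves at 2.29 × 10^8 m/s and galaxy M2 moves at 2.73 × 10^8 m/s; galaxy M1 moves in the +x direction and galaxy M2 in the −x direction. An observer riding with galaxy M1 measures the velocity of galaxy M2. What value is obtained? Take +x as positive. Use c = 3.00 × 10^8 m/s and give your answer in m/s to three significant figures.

-2.96 × 10^8 m/s

β_A = 0.763, β_B = -0.910 (dividing each by c = 3.00 × 10^8 m/s).
Transform to A's frame with the inverse velocity-addition law: u' = (u − v)/(1 − uv/c²), taking u = β_B and v = β_A.
u' = (-0.910 − 0.763) / (1 − (0.763)(-0.910)) = -1.6733/1.6946 = -0.9874.
u' = -0.9874 × 3.00 × 10^8 m/s.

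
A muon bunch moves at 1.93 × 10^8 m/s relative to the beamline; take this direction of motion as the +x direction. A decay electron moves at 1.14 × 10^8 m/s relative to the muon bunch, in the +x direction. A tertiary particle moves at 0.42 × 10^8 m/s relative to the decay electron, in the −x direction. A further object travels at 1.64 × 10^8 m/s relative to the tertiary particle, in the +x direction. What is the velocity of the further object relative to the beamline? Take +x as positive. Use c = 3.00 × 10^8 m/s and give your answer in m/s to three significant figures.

+2.78 × 10^8 m/s

Apply u = (u' + v)/(1 + u'v/c²) successively, working outward toward the beamline.
(Dividing each given speed by c = 3.00 × 10^8 m/s to work in units of c.)
Start: velocity of the muon bunch relative to the beamline = 0.6433c.
Compose with the decay electron (u' = 0.380 in the muon bunch frame): u_1 = (0.380 + 0.643) / (1 + 0.380·0.643) = 1.0233/1.2445 = 0.8223.
Compose with the tertiary particle (u' = -0.140 in the decay electron frame): u_2 = (-0.140 + 0.822) / (1 + (-0.140)·0.822) = 0.6823/0.8849 = 0.7711.
Compose with the further object (u' = 0.547 in the tertiary particle frame): u_3 = (0.547 + 0.771) / (1 + 0.547·0.771) = 1.3177/1.4215 = 0.9270.
So u = 0.9270 × 3.00 × 10^8 m/s.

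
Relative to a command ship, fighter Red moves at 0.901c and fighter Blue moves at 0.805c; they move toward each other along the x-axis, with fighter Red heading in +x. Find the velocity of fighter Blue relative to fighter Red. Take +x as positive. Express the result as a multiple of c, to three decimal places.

β_A = 0.901, β_B = -0.805.
Transform to A's frame with the inverse velocity-addition law: u' = (u − v)/(1 − uv/c²), taking u = β_B and v = β_A.
u' = (-0.805 − 0.901) / (1 − (0.901)(-0.805)) = -1.7060/1.7253 = -0.9888.

-0.989c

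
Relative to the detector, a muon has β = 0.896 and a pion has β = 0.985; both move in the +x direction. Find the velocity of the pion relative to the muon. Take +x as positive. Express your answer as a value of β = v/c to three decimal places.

β_A = 0.896, β_B = 0.985.
Transform to A's frame with the inverse velocity-addition law: u' = (u − v)/(1 − uv/c²), taking u = β_B and v = β_A.
u' = (0.985 − 0.896) / (1 − (0.896)(0.985)) = 0.0890/0.1174 = 0.7578.

β = +0.758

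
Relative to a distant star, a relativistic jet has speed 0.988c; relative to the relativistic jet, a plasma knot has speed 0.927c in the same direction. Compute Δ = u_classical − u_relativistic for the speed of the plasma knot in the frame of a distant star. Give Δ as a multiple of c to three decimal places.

Δ = 0.915c

Galilean: u_cl = 0.927 + 0.988 = 1.9150.
Relativistic: u_rel = (0.927 + 0.988) / (1 + 0.927·0.988) = 1.9150/1.9159 = 0.9995.
Δ = 1.9150 − 0.9995 = 0.9155.
(The classical prediction exceeds c; the relativistic result does not.)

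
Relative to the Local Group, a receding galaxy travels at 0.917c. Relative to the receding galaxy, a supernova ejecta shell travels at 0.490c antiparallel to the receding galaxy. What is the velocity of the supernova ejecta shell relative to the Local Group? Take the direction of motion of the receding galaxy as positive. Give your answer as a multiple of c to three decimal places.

With v = 0.917 and u' = -0.490 (in units of c),
u = (u' + v)/(1 + u'v/c²):
u = (-0.490 + 0.917) / (1 + (-0.490)·0.917) = 0.4270/0.5507 = 0.7754

+0.775c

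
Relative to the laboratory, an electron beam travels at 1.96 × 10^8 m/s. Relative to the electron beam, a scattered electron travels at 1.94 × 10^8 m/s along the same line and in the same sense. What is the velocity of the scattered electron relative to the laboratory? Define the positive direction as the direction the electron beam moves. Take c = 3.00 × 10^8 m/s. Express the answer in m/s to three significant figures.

In units of c (dividing by 3.00 × 10^8 m/s): v = 0.653, u' = 0.647.
u = (u' + v)/(1 + u'v/c²):
u = (0.647 + 0.653) / (1 + 0.647·0.653) = 1.3000/1.4225 = 0.9139
Converting back: u = 0.9139 × 3.00 × 10^8 m/s.

2.74 × 10^8 m/s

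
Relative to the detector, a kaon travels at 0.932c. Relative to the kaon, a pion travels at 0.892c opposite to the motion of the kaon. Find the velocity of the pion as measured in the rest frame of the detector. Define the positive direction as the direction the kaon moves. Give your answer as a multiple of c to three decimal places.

With v = 0.932 and u' = -0.892 (in units of c),
u = (u' + v)/(1 + u'v/c²):
u = (-0.892 + 0.932) / (1 + (-0.892)·0.932) = 0.0400/0.1687 = 0.2372
(Galilean addition would give +0.040c.)

+0.237c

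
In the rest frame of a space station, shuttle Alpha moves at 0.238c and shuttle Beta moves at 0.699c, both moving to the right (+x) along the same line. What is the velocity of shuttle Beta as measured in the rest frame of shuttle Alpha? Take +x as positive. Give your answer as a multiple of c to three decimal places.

+0.553c

β_A = 0.238, β_B = 0.699.
Transform to A's frame with the inverse velocity-addition law: u' = (u − v)/(1 − uv/c²), taking u = β_B and v = β_A.
u' = (0.699 − 0.238) / (1 − (0.238)(0.699)) = 0.4610/0.8336 = 0.5530.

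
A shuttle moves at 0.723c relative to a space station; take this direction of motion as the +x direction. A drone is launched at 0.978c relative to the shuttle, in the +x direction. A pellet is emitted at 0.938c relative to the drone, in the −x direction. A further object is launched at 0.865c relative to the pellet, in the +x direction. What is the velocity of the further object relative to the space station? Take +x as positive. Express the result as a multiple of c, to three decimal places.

Apply u = (u' + v)/(1 + u'v/c²) successively, working outward toward the space station.
Start: velocity of the shuttle relative to the space station = 0.7230c.
Compose with the drone (u' = 0.978 in the shuttle frame): u_1 = (0.978 + 0.723) / (1 + 0.978·0.723) = 1.7010/1.7071 = 0.9964.
Compose with the pellet (u' = -0.938 in the drone frame): u_2 = (-0.938 + 0.996) / (1 + (-0.938)·0.996) = 0.0584/0.0653 = 0.8941.
Compose with the further object (u' = 0.865 in the pellet frame): u_3 = (0.865 + 0.894) / (1 + 0.865·0.894) = 1.7591/1.7734 = 0.9919.

+0.992c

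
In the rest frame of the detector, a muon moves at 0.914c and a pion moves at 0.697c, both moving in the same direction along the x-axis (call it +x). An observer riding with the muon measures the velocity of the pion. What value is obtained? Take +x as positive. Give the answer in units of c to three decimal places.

-0.598c

β_A = 0.914, β_B = 0.697.
Transform to A's frame with the inverse velocity-addition law: u' = (u − v)/(1 − uv/c²), taking u = β_B and v = β_A.
u' = (0.697 − 0.914) / (1 − (0.914)(0.697)) = -0.2170/0.3629 = -0.5979.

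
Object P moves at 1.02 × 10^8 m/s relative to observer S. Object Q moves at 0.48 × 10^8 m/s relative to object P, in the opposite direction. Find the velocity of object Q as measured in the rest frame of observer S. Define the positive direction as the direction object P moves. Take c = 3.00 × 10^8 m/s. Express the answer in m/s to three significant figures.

In units of c (dividing by 3.00 × 10^8 m/s): v = 0.340, u' = -0.160.
u = (u' + v)/(1 + u'v/c²):
u = (-0.160 + 0.340) / (1 + (-0.160)·0.340) = 0.1800/0.9456 = 0.1904
Converting back: u = 0.1904 × 3.00 × 10^8 m/s.

+5.71 × 10^7 m/s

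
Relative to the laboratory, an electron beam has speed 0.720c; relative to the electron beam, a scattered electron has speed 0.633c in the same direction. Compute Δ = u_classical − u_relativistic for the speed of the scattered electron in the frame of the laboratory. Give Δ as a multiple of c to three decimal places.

Δ = 0.424c

Galilean: u_cl = 0.633 + 0.720 = 1.3530.
Relativistic: u_rel = (0.633 + 0.720) / (1 + 0.633·0.720) = 1.3530/1.4558 = 0.9294.
Δ = 1.3530 − 0.9294 = 0.4236.
(The classical prediction exceeds c; the relativistic result does not.)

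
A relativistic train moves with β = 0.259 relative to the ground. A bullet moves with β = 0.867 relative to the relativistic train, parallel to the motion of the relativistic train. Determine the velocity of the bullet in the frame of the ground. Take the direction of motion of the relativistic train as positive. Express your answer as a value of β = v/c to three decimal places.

With v = 0.259 and u' = 0.867 (in units of c),
u = (u' + v)/(1 + u'v/c²):
u = (0.867 + 0.259) / (1 + 0.867·0.259) = 1.1260/1.2246 = 0.9195
(Galilean addition would give +1.126c, exceeding c.)

β = 0.920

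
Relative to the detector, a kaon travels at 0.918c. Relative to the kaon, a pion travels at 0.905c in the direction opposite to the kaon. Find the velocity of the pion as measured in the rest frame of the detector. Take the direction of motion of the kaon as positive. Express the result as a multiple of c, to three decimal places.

With v = 0.918 and u' = -0.905 (in units of c),
u = (u' + v)/(1 + u'v/c²):
u = (-0.905 + 0.918) / (1 + (-0.905)·0.918) = 0.0130/0.1692 = 0.0768

+0.077c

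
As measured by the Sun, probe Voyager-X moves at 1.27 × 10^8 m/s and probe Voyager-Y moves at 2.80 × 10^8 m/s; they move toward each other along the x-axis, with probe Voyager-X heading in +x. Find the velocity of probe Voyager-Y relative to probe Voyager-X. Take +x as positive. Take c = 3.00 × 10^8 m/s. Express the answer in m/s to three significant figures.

β_A = 0.423, β_B = -0.933 (dividing each by c = 3.00 × 10^8 m/s).
Transform to A's frame with the inverse velocity-addition law: u' = (u − v)/(1 − uv/c²), taking u = β_B and v = β_A.
u' = (-0.933 − 0.423) / (1 − (0.423)(-0.933)) = -1.3567/1.3951 = -0.9724.
u' = -0.9724 × 3.00 × 10^8 m/s.

-2.92 × 10^8 m/s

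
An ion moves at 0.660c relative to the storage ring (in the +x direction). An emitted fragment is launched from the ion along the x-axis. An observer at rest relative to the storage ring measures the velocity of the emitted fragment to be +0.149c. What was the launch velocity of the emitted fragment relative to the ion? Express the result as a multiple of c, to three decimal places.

Invert the composition law: u' = (u − v)/(1 − uv/c²).
u' = (0.149 − 0.660) / (1 − (0.149)(0.660)) = -0.5110/0.9017 = -0.5667.

-0.567c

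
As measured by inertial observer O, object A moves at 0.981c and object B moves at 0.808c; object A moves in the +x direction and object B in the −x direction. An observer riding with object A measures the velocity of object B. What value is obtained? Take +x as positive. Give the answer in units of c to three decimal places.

-0.998c

β_A = 0.981, β_B = -0.808.
Transform to A's frame with the inverse velocity-addition law: u' = (u − v)/(1 − uv/c²), taking u = β_B and v = β_A.
u' = (-0.808 − 0.981) / (1 − (0.981)(-0.808)) = -1.7890/1.7926 = -0.9980.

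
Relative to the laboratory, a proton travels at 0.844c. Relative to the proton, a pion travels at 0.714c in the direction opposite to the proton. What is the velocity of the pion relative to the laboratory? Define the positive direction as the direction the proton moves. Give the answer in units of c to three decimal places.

+0.327c

With v = 0.844 and u' = -0.714 (in units of c),
u = (u' + v)/(1 + u'v/c²):
u = (-0.714 + 0.844) / (1 + (-0.714)·0.844) = 0.1300/0.3974 = 0.3271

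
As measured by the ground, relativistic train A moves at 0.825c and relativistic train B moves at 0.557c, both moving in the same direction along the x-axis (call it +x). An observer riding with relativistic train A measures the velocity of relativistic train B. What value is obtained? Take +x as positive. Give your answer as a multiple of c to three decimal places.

β_A = 0.825, β_B = 0.557.
Transform to A's frame with the inverse velocity-addition law: u' = (u − v)/(1 − uv/c²), taking u = β_B and v = β_A.
u' = (0.557 − 0.825) / (1 − (0.825)(0.557)) = -0.2680/0.5405 = -0.4959.

-0.496c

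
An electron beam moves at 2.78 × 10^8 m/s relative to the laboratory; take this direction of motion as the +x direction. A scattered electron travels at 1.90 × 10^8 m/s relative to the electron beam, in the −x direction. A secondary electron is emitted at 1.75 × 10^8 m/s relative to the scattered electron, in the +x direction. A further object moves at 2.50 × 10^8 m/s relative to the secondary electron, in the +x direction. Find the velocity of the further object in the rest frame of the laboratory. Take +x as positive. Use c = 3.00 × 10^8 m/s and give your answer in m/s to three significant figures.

+2.98 × 10^8 m/s

Apply u = (u' + v)/(1 + u'v/c²) successively, working outward toward the laboratory.
(Dividing each given speed by c = 3.00 × 10^8 m/s to work in units of c.)
Start: velocity of the electron beam relative to the laboratory = 0.9267c.
Compose with the scattered electron (u' = -0.633 in the electron beam frame): u_1 = (-0.633 + 0.927) / (1 + (-0.633)·0.927) = 0.2933/0.4131 = 0.7101.
Compose with the secondary electron (u' = 0.583 in the scattered electron frame): u_2 = (0.583 + 0.710) / (1 + 0.583·0.710) = 1.2934/1.4142 = 0.9146.
Compose with the further object (u' = 0.833 in the secondary electron frame): u_3 = (0.833 + 0.915) / (1 + 0.833·0.915) = 1.7479/1.7621 = 0.9919.
So u = 0.9919 × 3.00 × 10^8 m/s.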